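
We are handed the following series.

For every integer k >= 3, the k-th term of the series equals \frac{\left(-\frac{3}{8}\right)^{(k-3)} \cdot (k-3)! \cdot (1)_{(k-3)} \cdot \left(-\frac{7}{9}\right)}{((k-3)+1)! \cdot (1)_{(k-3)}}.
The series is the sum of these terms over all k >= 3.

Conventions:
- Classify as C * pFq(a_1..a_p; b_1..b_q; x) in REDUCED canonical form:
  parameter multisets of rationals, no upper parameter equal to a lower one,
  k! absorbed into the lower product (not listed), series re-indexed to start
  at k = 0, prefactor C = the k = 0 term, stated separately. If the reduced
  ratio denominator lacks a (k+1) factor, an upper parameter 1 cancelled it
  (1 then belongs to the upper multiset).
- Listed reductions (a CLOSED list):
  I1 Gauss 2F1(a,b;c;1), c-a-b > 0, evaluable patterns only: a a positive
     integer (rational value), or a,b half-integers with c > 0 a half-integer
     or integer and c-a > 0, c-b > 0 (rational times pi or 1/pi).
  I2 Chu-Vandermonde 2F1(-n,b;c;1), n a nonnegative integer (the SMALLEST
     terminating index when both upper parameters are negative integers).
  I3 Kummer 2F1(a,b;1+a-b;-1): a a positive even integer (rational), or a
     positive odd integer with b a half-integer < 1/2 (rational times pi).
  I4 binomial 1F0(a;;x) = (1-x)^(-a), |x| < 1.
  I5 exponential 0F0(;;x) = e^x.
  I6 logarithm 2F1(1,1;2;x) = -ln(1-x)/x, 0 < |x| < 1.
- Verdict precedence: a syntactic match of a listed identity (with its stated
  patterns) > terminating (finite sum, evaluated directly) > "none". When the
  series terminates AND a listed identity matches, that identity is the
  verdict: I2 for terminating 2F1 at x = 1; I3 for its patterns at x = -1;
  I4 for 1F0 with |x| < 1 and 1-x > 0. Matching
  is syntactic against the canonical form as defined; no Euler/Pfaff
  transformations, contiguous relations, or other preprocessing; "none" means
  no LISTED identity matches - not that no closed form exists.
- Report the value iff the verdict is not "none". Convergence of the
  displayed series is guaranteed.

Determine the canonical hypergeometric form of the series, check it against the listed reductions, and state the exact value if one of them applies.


Structural cue: t_0 being -\frac{7}{9}, (1)_k (prefactor -7/9) is k! itself.
Consecutive-term ratio: r(k) = -\frac{3}{8} * (k+1) (k+1) / [(k+2) (k+1)] - poly over poly, x = -\frac{3}{8} from leading terms; C = -\frac{7}{9} at k = 0.

At argument -\frac{3}{8}: a 2F1 with upper {1, 1}, lower {2}, scaled by C = -\frac{7}{9}. Verdict: logarithm (I6) fires (the logarithm: parameters (1,1;2), x = -\frac{3}{8}). Sum: \left(-\frac{56}{27}\right) \cdot \ln\left(\frac{11}{8}\right).


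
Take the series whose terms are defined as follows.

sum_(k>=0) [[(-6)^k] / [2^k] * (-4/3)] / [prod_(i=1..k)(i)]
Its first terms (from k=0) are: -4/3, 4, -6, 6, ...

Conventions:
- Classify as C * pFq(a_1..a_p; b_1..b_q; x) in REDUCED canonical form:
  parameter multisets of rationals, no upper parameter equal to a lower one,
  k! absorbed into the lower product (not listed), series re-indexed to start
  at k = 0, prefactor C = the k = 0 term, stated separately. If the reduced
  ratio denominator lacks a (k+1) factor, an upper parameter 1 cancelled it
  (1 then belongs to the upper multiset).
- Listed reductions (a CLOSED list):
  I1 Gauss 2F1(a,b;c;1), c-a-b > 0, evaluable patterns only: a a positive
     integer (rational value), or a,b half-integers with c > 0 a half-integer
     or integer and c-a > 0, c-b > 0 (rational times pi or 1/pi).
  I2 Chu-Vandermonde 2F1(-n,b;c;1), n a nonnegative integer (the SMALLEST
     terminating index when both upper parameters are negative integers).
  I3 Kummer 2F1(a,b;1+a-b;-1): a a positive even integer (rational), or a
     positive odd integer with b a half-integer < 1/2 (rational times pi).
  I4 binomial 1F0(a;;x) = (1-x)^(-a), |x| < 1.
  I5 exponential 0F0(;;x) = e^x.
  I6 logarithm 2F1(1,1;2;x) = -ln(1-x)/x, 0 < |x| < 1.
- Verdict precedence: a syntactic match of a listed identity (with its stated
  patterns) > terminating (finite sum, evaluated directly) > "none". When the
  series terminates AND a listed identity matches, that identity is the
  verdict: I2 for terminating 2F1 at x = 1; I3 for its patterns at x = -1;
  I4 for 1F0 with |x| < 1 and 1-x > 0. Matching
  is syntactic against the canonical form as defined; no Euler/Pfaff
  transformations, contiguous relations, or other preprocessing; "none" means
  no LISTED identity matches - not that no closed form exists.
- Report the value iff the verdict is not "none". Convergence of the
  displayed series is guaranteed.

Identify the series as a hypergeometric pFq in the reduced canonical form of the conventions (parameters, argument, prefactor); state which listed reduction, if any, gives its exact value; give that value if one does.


Reduced: x = -3, 0F0, upper = {-}, lower = {-}, C = -4/3. Verdict at x = -3: the exponential series (I5) matches (the 0F0 exponential series at x = -3). Its exact value is (-4/3) * e^(-3).

Structural cue: with t_0 = -4/3, the two k-th powers (C = -4/3, x = -3) combine into one argument.
Step ratio: r(k) = (-3) * 1 / [(k+1)] - rational; roots negated = parameters, x = (-3), C = -4/3.


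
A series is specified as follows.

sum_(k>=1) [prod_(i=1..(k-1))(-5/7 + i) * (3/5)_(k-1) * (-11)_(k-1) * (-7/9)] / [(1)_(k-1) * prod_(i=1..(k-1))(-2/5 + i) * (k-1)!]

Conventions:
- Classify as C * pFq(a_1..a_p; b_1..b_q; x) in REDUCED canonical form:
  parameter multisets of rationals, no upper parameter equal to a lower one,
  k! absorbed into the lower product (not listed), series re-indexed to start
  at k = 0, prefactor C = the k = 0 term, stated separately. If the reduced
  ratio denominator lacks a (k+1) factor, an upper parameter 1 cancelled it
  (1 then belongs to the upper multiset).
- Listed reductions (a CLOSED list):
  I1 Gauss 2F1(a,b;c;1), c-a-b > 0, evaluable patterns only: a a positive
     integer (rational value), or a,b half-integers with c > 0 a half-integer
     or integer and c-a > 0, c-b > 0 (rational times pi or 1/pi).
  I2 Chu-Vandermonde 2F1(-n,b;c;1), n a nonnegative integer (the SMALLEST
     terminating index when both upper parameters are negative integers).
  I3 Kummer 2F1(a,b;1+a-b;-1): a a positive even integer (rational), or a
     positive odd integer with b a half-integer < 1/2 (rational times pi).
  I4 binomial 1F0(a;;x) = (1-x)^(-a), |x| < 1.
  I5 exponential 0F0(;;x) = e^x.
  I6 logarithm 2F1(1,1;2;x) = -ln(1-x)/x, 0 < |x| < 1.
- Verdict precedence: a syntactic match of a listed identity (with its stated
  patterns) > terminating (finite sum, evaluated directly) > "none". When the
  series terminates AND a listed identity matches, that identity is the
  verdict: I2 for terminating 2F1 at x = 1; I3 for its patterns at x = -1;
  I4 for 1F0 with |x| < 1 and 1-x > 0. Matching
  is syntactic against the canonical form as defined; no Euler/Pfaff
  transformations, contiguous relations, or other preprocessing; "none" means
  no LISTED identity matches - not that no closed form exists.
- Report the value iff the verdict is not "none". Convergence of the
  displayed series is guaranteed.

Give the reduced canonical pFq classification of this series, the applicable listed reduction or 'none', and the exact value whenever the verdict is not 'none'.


At argument 1: a 2F1 with upper {-11, 2/7}, lower {1}, scaled by C = -7/9. Verdict: the Chu-Vandermonde identity I2 fires (terminating 2F1 at x = 1 with n = 11, b = 2/7, c = 1). Sum: -601926650/1977326743.

Structural cue: t_0 being -7/9, the running product (C = -7/9) telescopes to a rising factorial.
Term ratio: r(k) = 1 * (k-11) (k+2/7) / [(k+1) (k+1)] ; factor over Q: parameters, x = 1, and C = -7/9.


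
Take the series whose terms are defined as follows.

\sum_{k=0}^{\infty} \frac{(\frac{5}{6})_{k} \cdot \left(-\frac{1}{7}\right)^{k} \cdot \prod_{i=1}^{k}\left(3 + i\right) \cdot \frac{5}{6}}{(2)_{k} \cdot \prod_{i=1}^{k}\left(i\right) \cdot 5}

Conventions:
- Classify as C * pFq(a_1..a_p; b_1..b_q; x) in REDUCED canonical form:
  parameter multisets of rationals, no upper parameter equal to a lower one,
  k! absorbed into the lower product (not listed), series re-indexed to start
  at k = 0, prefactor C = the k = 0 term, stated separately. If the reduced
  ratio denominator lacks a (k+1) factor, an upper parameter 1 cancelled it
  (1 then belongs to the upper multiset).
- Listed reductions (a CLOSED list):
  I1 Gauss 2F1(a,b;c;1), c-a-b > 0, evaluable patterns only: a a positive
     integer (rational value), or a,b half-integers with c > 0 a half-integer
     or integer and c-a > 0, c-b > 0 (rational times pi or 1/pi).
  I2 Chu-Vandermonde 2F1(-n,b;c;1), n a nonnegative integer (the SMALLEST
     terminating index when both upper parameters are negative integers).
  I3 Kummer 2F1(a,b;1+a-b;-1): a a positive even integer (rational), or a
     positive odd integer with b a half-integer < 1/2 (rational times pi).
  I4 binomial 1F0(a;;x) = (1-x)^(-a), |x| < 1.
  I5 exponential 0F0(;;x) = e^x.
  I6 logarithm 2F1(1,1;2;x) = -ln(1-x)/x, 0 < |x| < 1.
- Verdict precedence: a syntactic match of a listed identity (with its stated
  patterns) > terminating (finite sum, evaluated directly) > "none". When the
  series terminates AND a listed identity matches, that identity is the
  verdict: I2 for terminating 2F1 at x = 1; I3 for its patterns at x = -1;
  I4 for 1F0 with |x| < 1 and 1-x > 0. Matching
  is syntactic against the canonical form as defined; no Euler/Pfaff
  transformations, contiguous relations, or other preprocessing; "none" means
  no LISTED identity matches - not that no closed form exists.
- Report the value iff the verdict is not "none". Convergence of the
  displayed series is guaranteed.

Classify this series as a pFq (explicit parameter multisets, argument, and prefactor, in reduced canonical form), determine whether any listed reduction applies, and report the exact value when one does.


Key observation: t_0 = \frac{1}{6} here, and the running product (C = 1/6) telescopes to a rising factorial.
Adjacent-term ratio: r(k) = -\frac{1}{7} * (k+\frac{5}{6}) (k+4) / [(k+2) (k+1)] - rational in k, leading ratio -\frac{1}{7}; with t_0 = \frac{1}{6}, classification follows.

Canonical form: C = \frac{1}{6} times 2F1 with upper {\frac{5}{6}, 4}, lower {2}, x = -\frac{1}{7}. Verdict: none. No listed pattern accepts 2F1(\frac{5}{6}, 4; 2; -\frac{1}{7}).


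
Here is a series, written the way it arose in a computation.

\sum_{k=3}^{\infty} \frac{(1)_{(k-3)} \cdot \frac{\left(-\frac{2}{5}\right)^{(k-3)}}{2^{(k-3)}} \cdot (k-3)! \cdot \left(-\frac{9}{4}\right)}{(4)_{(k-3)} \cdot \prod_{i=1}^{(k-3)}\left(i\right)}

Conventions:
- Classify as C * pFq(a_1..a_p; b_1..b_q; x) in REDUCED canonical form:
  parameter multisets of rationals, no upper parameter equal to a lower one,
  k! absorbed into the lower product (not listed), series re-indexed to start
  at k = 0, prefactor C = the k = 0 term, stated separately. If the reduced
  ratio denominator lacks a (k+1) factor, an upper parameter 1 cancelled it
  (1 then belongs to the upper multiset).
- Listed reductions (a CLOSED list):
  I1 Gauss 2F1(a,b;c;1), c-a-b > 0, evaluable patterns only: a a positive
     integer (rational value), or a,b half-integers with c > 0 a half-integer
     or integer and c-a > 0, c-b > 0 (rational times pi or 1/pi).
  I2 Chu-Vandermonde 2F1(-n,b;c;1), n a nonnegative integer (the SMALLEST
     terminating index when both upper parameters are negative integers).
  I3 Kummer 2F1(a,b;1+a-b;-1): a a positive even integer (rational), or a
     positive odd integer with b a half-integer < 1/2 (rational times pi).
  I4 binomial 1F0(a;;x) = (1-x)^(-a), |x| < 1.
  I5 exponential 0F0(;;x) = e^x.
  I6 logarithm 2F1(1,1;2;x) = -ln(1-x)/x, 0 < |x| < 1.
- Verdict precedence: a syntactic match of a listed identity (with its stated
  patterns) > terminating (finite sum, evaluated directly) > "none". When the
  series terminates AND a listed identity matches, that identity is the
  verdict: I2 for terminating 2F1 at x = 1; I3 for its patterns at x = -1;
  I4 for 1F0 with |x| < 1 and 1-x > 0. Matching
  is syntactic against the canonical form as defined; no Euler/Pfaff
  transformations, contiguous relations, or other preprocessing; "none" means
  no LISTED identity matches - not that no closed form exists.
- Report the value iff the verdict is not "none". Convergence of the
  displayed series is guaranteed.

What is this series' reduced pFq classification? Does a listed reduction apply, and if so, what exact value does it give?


Reduced: x = -\frac{1}{5}, 2F1, upper = {1, 1}, lower = {4}, C = -\frac{9}{4}. Verdict: none here - no I1-I6 shape fits x = -\frac{1}{5} with lower {4}.

Key step: t_0 = -\frac{9}{4} here, and the factorial ratio (prefactor -9/4) (k+a-1)!/(a-1)! is a rising factorial (a)_k.
Adjacent-term ratio: r(k) = -\frac{1}{5} * (k+1) (k+1) / [(k+4) (k+1)] - rational; roots negated = parameters, x = -\frac{1}{5}, C = -\frac{9}{4}.


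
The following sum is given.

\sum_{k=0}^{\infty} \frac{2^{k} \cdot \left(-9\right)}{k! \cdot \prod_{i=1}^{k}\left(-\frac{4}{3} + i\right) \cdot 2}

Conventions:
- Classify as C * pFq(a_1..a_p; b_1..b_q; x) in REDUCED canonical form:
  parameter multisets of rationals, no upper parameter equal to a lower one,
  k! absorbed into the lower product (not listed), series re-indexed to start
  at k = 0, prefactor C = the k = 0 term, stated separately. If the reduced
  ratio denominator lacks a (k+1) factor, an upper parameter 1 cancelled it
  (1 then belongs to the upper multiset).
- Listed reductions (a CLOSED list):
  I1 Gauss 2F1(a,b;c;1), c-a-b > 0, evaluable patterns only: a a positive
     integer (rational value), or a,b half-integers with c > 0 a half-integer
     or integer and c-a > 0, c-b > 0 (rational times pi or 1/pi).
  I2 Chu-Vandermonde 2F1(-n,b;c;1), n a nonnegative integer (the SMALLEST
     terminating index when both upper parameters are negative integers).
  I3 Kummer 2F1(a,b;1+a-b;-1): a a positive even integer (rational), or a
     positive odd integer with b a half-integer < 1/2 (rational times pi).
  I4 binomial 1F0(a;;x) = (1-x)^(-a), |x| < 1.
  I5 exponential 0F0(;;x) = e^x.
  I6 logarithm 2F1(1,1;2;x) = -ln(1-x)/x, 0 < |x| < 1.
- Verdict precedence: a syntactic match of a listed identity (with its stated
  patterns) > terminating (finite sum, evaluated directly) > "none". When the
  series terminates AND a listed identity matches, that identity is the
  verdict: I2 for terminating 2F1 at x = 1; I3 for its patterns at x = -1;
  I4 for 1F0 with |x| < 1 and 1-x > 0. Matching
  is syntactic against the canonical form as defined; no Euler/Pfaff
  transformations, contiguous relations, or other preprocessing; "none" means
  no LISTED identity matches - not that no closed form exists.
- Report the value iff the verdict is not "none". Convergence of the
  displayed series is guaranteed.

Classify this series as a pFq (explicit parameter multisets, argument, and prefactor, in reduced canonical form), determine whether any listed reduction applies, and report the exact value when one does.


Structural cue: t_0 being -\frac{9}{2}, the constant factors (prefactor -9/2) combine into one prefactor.
Step ratio: r(k) = 2 * 1 / [(k-\frac{1}{3}) (k+1)] - rational in k. x = 2; t_0 = -\frac{9}{2}; negate the roots.

At argument 2: a 0F1 with upper {-}, lower {-\frac{1}{3}}, scaled by C = -\frac{9}{2}. Verdict: none - this 0F1 at x = 2 matches no listed pattern, and upper {-} holds no stopper.


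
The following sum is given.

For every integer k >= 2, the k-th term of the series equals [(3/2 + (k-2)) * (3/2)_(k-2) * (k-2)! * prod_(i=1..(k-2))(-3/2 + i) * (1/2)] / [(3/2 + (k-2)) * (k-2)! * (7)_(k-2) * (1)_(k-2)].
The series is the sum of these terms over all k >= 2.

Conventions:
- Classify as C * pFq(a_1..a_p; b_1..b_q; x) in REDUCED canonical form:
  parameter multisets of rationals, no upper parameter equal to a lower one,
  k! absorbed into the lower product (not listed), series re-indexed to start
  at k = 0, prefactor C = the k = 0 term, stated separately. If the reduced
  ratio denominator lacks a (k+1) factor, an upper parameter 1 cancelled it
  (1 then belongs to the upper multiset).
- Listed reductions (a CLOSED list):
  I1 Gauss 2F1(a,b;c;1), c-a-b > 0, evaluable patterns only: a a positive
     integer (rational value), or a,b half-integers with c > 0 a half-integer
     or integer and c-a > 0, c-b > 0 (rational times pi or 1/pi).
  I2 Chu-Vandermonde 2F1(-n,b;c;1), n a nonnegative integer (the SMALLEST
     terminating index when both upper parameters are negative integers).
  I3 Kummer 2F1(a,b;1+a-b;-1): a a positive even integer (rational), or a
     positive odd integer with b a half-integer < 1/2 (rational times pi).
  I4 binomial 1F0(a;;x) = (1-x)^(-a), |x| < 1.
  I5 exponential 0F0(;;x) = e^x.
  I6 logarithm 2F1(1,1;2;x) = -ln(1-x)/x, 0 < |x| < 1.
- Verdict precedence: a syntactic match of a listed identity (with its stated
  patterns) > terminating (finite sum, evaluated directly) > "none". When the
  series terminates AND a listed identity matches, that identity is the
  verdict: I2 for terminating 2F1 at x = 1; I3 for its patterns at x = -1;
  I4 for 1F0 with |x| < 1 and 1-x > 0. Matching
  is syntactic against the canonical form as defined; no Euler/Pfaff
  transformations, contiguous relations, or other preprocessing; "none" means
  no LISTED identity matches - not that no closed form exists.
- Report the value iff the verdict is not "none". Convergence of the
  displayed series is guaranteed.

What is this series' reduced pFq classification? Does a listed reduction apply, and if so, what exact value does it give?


The series (x = 1) is 2F1: upper {-1/2, 3/2}, lower {7}, prefactor 1/2. Verdict: this is the half-integer Gauss pattern (I1) (x = 1; upper {-1/2, 3/2} half-integers, c = 7 in the evaluable pattern). Value: (262144/189189) / pi.

Key observation: from the first term 1/2: the factor k + 3/2 cancels (top and bottom), leaving C = 1/2, x = 1.
Step ratio: r(k) = 1 * (k-1/2) (k+3/2) / [(k+7) (k+1)] ; factor over Q: parameters, x = 1, and C = 1/2.


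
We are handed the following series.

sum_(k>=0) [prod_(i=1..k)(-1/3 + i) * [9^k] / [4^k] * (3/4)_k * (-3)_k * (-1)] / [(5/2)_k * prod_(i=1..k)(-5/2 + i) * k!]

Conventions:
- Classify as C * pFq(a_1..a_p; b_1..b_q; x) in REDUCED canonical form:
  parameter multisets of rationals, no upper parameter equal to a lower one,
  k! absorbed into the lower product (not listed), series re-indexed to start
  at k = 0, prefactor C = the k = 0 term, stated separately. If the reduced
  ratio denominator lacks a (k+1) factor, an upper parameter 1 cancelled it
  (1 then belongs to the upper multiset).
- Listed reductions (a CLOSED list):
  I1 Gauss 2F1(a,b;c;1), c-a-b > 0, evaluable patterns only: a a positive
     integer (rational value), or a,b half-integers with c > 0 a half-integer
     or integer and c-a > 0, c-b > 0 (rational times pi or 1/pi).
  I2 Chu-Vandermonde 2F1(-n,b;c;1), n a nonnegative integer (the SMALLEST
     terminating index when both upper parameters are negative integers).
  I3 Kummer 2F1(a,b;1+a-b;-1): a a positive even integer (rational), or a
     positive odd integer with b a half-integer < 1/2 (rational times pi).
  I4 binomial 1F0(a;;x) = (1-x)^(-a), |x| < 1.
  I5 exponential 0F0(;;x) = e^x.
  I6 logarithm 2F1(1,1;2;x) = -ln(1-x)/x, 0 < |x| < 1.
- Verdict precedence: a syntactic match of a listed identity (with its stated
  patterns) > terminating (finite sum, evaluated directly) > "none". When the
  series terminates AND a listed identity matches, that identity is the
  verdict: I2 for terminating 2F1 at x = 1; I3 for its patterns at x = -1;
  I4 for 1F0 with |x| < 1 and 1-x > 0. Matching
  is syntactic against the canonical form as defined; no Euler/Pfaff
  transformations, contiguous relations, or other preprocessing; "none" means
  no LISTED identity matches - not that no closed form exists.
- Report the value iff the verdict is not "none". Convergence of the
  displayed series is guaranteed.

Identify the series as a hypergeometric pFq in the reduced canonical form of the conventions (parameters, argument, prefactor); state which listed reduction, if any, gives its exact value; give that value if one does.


This is -1 * 3F2(-3, 2/3, 3/4; -3/2, 5/2; 9/4) in reduced canonical form. Verdict: terminating. With -3 upstairs the series is a 4-term polynomial sum; evaluated term by term. Its exact value is 119/40.

The tell: t_0 being -1, the running product (C = -1) telescopes to a rising factorial.
Term ratio: r(k) = (9/4) * (k-3) (k+2/3) (k+3/4) / [(k-3/2) (k+5/2) (k+1)] - poly over poly, x = (9/4) from leading terms; C = -1 at k = 0.


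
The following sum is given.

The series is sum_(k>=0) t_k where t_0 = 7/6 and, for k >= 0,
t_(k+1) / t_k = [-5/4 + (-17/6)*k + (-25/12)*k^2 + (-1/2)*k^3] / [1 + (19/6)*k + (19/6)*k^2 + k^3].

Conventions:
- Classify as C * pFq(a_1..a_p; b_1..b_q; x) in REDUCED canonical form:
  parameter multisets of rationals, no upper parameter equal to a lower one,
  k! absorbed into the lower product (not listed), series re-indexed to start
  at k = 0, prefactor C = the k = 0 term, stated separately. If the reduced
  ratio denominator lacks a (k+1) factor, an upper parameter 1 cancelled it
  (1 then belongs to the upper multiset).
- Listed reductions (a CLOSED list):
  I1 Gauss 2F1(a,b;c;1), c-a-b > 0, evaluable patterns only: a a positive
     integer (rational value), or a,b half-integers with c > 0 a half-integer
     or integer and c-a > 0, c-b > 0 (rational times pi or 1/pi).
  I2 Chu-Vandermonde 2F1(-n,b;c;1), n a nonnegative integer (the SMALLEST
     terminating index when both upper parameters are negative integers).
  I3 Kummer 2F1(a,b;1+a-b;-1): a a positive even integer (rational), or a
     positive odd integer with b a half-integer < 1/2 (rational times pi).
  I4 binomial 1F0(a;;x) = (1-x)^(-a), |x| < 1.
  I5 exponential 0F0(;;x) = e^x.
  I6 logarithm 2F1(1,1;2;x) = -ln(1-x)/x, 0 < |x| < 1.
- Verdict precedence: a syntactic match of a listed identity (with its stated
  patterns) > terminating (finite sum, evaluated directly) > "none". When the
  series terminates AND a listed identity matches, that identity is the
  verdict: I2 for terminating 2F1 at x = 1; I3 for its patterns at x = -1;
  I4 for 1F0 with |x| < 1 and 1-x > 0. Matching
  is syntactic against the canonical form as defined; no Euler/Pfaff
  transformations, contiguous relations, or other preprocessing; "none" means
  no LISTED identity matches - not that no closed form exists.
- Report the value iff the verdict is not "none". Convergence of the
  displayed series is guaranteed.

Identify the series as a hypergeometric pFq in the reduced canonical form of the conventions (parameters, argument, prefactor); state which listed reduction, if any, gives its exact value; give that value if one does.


At argument -1/2: a 2F1 with upper {1, 5/3}, lower {2/3}, scaled by C = 7/6. Verdict: none. A 2F1 with upper {1, 5/3} fits none of I1-I6 at x = -1/2; the sum runs forever.

Key step: x = (-1/2) and factor the ratio over Q (prefactor 7/6): negated roots = parameters.
Term ratio: r(k) = (-1/2) * (k+1) (k+5/3) / [(k+2/3) (k+1)] - poly over poly, x = (-1/2) from leading terms; C = 7/6 at k = 0.


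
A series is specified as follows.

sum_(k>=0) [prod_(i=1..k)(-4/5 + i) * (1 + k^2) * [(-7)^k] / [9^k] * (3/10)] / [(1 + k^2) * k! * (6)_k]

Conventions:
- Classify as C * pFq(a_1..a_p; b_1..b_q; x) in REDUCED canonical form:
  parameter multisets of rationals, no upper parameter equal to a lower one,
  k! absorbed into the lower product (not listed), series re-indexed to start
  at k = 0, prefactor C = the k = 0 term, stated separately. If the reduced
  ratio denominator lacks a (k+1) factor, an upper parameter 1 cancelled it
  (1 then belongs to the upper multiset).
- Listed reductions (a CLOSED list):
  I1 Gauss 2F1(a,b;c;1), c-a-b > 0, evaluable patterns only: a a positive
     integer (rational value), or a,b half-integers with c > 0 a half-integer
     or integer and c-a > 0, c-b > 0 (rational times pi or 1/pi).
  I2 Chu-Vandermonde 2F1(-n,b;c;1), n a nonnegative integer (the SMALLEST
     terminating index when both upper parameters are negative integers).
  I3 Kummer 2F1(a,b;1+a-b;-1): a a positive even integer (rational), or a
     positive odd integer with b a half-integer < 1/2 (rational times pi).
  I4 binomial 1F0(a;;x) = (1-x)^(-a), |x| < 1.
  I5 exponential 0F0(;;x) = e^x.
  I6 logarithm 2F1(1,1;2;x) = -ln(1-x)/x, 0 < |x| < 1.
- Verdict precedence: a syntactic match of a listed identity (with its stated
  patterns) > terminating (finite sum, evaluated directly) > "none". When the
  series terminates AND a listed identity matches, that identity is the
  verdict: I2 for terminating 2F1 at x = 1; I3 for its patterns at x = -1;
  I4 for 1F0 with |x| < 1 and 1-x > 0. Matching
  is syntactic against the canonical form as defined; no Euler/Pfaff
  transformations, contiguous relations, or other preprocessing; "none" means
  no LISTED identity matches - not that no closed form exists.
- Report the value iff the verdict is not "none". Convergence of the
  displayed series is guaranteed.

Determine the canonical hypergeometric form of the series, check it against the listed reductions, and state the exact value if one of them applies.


Classification (C = 3/10): 1F1 with upper {1/5}, lower {6}, argument x = -7/9. Verdict: none - at argument -7/9 the multisets {1/5} ; {6} match no listed identity.

Key observation: x = (-7/9) and the two geometric factors (C = 3/10, x = -7/9) combine into one argument.
Ratio: r(k) = (-7/9) * (k+1/5) / [(k+6) (k+1)] - rational in k, leading ratio (-7/9); with t_0 = 3/10, classification follows.


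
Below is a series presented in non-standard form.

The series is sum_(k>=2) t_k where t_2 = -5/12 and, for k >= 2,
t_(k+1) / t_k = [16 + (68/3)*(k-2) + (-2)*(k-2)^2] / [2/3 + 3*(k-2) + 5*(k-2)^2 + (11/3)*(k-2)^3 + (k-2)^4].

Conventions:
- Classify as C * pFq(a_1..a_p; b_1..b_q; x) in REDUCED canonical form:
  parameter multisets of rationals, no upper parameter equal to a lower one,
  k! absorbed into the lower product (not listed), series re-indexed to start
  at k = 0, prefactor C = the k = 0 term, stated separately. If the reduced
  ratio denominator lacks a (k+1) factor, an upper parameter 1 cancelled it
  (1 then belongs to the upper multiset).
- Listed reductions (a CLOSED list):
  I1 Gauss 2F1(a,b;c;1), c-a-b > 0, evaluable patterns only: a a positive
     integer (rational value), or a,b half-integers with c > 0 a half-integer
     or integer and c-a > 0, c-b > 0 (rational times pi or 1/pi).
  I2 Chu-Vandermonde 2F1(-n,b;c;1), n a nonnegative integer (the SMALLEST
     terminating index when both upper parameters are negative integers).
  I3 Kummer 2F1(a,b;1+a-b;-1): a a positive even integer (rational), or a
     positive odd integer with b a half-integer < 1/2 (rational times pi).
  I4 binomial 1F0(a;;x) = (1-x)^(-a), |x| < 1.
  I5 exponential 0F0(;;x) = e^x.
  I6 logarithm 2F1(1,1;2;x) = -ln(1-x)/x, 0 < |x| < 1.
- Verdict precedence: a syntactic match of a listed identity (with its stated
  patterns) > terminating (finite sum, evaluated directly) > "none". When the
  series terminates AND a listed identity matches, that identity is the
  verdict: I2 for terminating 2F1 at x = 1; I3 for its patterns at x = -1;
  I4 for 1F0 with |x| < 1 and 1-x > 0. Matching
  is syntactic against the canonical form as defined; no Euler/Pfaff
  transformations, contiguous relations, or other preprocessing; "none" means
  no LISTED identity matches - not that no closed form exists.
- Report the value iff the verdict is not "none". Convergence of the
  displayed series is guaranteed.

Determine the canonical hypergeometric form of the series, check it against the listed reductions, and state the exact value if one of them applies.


Canonical form: C = -5/12 times 1F2 with upper {-12}, lower {1, 1}, x = -2. Verdict: terminating - upper parameter -12 makes this a finite sum (last index 12), evaluated exactly. Hence: -8711479950407461/134438984064000.

Key observation: t_0 = -5/12 here, and the ratio is unreduced: k + 2/3 divides both sides (prefactor -5/12).
Adjacent-term ratio: r(k) = (-2) * (k-12) / [(k+1) (k+1) (k+1)] - rational in k, leading ratio (-2); with t_0 = -5/12, classification follows.


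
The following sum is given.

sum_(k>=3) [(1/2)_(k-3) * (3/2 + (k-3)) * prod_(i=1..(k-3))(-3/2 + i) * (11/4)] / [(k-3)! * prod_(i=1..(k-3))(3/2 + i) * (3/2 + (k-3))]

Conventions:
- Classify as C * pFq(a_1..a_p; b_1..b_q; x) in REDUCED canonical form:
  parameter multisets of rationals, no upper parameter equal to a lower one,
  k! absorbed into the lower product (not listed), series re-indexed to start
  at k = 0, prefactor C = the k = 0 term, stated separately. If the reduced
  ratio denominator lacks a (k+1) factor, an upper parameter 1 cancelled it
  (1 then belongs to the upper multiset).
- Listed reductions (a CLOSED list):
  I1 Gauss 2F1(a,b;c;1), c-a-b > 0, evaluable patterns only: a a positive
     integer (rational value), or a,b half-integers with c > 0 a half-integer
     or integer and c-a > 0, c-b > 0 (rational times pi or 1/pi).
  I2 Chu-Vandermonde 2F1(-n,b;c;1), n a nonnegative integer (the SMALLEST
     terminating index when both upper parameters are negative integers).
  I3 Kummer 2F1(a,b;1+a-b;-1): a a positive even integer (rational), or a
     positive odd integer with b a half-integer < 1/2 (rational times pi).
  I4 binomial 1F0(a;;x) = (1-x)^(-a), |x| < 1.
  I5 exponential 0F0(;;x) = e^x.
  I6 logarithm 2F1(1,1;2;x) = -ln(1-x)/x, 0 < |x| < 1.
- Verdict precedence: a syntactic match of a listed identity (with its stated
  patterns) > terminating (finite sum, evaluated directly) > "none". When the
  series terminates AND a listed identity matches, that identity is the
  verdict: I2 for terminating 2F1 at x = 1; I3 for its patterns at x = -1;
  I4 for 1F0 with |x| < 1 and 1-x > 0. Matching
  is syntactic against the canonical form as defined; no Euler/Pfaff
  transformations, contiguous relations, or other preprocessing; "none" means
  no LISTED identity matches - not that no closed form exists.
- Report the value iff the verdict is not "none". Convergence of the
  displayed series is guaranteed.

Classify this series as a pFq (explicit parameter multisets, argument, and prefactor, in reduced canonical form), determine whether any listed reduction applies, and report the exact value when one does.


With C = 11/4: the canonical form is 2F1(-1/2, 1/2; 5/2; 1). Verdict at x = 1: Gauss (I1, half-integer pattern) matches (x = 1; upper {-1/2, 1/2} half-integers, c = 5/2 in the evaluable pattern). Hence: (99/128) * pi.

First insight: t_0 = 11/4 here, and the lower running product (prefactor 11/4) is a rising factorial.
Term ratio: r(k) = 1 * (k-1/2) (k+1/2) / [(k+5/2) (k+1)] - rational; roots negated = parameters, x = 1, C = 11/4.


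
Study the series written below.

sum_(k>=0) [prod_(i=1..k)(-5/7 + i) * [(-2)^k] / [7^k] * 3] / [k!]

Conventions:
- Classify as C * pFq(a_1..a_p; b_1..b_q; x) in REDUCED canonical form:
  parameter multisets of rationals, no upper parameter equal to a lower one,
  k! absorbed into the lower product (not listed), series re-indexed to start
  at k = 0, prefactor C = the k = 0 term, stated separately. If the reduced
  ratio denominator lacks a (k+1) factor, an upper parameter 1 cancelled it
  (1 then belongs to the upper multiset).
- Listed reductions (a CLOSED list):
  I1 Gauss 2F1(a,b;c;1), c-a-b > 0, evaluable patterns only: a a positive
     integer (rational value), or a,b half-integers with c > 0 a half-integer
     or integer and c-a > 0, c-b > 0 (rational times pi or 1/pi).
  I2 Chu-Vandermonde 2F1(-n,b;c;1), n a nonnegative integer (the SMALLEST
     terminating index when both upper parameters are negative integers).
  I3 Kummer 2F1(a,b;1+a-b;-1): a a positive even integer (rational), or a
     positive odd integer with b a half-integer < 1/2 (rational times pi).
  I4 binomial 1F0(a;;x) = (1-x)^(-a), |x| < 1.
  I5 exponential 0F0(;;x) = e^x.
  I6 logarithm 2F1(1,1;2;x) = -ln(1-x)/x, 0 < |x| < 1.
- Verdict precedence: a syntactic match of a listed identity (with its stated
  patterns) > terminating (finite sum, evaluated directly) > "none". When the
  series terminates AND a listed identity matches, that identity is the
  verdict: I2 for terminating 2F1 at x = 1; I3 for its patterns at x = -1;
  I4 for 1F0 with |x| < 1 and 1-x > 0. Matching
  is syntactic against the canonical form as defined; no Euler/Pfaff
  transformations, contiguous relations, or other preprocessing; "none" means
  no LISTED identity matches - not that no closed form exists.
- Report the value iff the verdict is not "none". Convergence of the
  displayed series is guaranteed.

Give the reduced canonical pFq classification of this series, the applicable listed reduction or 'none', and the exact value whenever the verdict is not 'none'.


Canonical form: C = 3 times 1F0 with upper {2/7}, lower {-}, x = -2/7. Verdict: binomial (I4) matches (the 1F0 binomial series: exponent -2/7, x = -2/7). Its exact value is 3 * (9/7)^(-2/7).

Key observation: x = (-2/7) and the running product (C = 3, x = -2/7) telescopes to a rising factorial.
Ratio: r(k) = (-2/7) * (k+2/7) / [(k+1)] ; factor over Q: parameters, x = (-2/7), and C = 3.


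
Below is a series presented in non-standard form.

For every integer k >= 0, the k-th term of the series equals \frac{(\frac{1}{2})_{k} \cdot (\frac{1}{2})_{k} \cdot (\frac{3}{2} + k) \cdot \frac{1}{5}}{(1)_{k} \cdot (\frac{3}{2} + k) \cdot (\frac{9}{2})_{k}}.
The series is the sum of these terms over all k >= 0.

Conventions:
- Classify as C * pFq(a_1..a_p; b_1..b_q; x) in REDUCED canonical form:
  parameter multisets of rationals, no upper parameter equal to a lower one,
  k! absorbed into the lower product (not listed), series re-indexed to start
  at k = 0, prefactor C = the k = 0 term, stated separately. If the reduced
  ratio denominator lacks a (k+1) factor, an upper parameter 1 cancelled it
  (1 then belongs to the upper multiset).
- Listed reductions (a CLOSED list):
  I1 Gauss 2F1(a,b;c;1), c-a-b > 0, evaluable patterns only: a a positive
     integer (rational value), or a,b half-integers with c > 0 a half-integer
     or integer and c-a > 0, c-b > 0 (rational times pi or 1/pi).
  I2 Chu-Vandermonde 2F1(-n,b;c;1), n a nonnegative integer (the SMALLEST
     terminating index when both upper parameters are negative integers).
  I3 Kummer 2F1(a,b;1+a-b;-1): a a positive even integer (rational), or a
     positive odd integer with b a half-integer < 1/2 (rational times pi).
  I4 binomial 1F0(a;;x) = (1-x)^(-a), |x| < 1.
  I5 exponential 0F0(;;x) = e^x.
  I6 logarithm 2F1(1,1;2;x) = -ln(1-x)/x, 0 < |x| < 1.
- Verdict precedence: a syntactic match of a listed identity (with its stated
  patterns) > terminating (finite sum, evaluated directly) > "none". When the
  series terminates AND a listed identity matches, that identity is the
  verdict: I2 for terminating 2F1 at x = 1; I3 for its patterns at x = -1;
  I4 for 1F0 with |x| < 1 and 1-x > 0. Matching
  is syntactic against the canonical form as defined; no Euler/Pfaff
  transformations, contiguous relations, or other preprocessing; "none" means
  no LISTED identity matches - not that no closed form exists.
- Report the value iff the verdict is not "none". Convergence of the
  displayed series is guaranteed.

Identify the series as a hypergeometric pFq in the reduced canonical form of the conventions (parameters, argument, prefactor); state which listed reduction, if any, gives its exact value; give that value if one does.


The series (x = 1) is 2F1: upper {\frac{1}{2}, \frac{1}{2}}, lower {\frac{9}{2}}, prefactor \frac{1}{5}. Verdict: this is Gauss (I1, half-integer pattern) (x = 1; upper {\frac{1}{2}, \frac{1}{2}} half-integers, c = \frac{9}{2} in the evaluable pattern). Its exact value is \frac{35}{512} \cdot \pi.

Key observation: t_0 being \frac{1}{5}, k + 3/2 divides numerator and denominator alike; C = 1/5 after cancelling.
Consecutive-term ratio: r(k) = 1 * (k+\frac{1}{2}) (k+\frac{1}{2}) / [(k+\frac{9}{2}) (k+1)] ; factor over Q: parameters, x = 1, and C = \frac{1}{5}.


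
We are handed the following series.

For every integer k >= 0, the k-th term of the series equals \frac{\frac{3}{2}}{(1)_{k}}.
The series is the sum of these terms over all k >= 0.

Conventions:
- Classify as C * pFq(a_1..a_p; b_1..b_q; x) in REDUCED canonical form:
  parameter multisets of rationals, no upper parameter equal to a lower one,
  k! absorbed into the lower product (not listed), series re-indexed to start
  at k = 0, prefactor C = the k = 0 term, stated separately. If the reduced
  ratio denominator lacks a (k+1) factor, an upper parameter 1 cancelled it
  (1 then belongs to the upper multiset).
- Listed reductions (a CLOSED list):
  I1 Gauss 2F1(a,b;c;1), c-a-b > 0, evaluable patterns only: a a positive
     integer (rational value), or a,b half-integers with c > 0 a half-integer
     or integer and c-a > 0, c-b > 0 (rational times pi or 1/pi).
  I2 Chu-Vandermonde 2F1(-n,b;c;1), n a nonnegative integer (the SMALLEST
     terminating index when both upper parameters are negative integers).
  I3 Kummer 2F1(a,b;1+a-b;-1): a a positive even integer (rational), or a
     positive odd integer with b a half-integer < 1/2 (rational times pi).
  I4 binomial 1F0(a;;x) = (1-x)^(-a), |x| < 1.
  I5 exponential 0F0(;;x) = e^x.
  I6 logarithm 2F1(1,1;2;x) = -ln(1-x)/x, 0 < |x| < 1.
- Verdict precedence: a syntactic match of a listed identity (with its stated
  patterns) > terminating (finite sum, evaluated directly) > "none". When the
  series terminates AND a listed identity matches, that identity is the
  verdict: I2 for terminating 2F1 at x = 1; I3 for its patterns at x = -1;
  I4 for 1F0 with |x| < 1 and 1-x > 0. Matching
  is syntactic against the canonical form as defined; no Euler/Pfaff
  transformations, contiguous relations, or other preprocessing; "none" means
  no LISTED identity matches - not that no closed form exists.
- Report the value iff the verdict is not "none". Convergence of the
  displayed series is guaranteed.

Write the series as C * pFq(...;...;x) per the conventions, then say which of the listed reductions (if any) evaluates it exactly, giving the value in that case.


With C = \frac{3}{2}: the canonical form is 0F0(-; -; 1). Verdict: exponential (I5) fires (the 0F0 exponential series at x = 1). Hence: \frac{3}{2} \cdot e^{1}.

First insight: with t_0 = \frac{3}{2}, (1)_k (C = 3/2) is k! itself.
Ratio: r(k) = 1 * 1 / [(k+1)] ; factor over Q: parameters, x = 1, and C = \frac{3}{2}.


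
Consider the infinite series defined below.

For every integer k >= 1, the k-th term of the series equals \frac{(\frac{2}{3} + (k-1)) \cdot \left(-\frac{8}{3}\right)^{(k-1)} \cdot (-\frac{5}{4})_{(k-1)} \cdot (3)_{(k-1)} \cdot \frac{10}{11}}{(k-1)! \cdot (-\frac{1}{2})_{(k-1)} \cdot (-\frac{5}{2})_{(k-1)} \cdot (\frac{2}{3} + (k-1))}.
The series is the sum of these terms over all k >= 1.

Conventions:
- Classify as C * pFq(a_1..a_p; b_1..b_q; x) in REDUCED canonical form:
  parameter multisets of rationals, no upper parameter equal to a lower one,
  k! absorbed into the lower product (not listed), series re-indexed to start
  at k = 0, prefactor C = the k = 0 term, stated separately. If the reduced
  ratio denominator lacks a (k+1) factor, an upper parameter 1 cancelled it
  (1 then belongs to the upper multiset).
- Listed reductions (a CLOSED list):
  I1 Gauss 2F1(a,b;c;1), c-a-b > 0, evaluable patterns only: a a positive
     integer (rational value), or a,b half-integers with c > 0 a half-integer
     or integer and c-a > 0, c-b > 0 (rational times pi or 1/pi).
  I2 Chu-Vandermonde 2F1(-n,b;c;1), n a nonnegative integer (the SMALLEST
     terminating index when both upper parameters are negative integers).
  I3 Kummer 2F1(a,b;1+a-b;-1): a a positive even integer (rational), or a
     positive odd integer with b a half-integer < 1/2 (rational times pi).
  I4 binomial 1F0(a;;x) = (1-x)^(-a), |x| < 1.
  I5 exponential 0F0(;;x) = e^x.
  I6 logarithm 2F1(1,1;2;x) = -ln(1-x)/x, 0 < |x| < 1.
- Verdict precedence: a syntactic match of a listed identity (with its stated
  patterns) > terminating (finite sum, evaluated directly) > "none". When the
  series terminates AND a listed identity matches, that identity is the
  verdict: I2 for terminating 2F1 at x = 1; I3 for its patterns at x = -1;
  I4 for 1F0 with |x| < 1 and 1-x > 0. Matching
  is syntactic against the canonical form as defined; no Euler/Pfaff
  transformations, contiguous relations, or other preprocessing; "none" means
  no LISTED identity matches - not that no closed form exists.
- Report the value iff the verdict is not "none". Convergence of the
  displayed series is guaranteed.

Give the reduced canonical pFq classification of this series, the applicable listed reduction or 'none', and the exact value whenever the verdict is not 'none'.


This is \frac{10}{11} * 2F2(-\frac{5}{4}, 3; -\frac{5}{2}, -\frac{1}{2}; -\frac{8}{3}) in reduced canonical form. Verdict: none. Every listed pattern misses the 2F2 form at -\frac{8}{3}, upper {-\frac{5}{4}, 3}.

Key observation: t_0 being \frac{10}{11}, striking the common factor k + 2/3 reduces the term (prefactor 10/11).
Ratio: r(k) = -\frac{8}{3} * (k-\frac{5}{4}) (k+3) / [(k-\frac{5}{2}) (k-\frac{1}{2}) (k+1)] - rational in k. x = -\frac{8}{3}; t_0 = \frac{10}{11}; negate the roots.
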